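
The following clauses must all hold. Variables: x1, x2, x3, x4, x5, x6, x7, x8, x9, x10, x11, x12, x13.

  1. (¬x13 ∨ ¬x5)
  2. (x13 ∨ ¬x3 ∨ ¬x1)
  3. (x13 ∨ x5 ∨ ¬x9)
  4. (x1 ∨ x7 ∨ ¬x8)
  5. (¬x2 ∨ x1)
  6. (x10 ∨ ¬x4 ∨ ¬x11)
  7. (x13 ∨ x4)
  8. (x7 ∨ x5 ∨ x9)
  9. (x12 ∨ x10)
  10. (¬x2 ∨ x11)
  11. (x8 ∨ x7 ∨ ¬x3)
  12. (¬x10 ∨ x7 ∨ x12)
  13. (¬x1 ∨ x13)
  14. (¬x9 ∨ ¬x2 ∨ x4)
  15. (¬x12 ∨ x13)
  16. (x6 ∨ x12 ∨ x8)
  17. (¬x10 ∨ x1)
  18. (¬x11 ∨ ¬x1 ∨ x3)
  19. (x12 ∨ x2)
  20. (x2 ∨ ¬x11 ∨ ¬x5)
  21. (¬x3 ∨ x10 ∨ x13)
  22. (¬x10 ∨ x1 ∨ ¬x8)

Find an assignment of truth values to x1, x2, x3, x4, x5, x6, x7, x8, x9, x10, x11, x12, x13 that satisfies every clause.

x1=1, x2=0, x3=1, x4=1, x5=0, x6=1, x7=1, x8=1, x9=1, x10=0, x11=0, x12=1, x13=1

Check each clause:
  1. (¬x13 ∨ ¬x5) — ¬x5 is true.
  2. (¬x3 ∨ ¬x1 ∨ x13) — x13 is true.
  3. (¬x9 ∨ x5 ∨ x13) — x13 is true.
  4. (¬x8 ∨ x1 ∨ x7) — x1 is true.
  5. (¬x2 ∨ x1) — x1 is true.
  6. (¬x11 ∨ x10 ∨ ¬x4) — ¬x11 is true.
  7. (x4 ∨ x13) — x4 is true.
  8. (x5 ∨ x7 ∨ x9) — x9 is true.
  9. (x10 ∨ x12) — x12 is true.
  10. (x11 ∨ ¬x2) — ¬x2 is true.
  11. (x8 ∨ ¬x3 ∨ x7) — x8 is true.
  12. (¬x10 ∨ x7 ∨ x12) — x12 is true.
  13. (x13 ∨ ¬x1) — x13 is true.
  14. (¬x2 ∨ ¬x9 ∨ x4) — x4 is true.
  15. (x13 ∨ ¬x12) — x13 is true.
  16. (x6 ∨ x12 ∨ x8) — x8 is true.
  17. (x1 ∨ ¬x10) — x1 is true.
  18. (x3 ∨ ¬x11 ∨ ¬x1) — x3 is true.
  19. (x2 ∨ x12) — x12 is true.
  20. (¬x5 ∨ x2 ∨ ¬x11) — ¬x5 is true.
  21. (x13 ∨ x10 ∨ ¬x3) — x13 is true.
  22. (¬x10 ∨ ¬x8 ∨ x1) — x1 is true.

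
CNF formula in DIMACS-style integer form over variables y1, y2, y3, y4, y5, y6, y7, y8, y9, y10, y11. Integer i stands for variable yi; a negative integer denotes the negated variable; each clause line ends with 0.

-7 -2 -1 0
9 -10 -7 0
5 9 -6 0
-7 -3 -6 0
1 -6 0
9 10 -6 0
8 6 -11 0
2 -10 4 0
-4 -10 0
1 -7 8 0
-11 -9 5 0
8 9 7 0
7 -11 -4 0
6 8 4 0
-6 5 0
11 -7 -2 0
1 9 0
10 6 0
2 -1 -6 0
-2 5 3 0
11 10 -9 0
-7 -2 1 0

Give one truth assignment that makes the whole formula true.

y5 occurs only positively in the remaining clauses — set y5 = True.
y8 occurs only positively in the remaining clauses — set y8 = True.
Branch on y1: take y1 = False.
  then y6 is forced to False.
  then y9 is forced to True.
  then y10 is forced to True.
  then y4 is forced to False.
  then y2 is forced to True.
  then y7 is forced to False.
y3, y11 are now unconstrained; take y3 = True, y11 = False.

y1=F, y2=T, y3=T, y4=F, y5=T, y6=F, y7=F, y8=T, y9=T, y10=T, y11=F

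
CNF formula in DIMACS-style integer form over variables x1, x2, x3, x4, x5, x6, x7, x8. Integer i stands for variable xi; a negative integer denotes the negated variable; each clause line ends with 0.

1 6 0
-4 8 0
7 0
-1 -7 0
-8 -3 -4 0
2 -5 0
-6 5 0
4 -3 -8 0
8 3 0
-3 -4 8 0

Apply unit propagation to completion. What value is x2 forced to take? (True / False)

True

Unit clause (x7) sets x7 = True.
(¬x7 ∨ ¬x1) with x7 = True leaves only ¬x1, so x1 = False.
(x1 ∨ x6): since x1 = False, the clause reduces to (x6). x6 = True.
In (¬x6 ∨ x5), ¬x6 is now false; x5 must hold, so x5 = True.
(x2 ∨ ¬x5) with x5 = True leaves only x2, so x2 = True.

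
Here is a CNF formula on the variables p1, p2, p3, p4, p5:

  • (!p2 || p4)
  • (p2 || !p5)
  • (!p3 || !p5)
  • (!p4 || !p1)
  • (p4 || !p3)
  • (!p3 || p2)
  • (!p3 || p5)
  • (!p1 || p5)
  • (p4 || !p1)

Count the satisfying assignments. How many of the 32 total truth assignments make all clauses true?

4

Satisfying assignments:
  p1=F p2=F p3=F p4=F p5=F
  p1=F p2=F p3=F p4=T p5=F
  p1=F p2=T p3=F p4=T p5=F
  p1=F p2=T p3=F p4=T p5=T
Count: 4.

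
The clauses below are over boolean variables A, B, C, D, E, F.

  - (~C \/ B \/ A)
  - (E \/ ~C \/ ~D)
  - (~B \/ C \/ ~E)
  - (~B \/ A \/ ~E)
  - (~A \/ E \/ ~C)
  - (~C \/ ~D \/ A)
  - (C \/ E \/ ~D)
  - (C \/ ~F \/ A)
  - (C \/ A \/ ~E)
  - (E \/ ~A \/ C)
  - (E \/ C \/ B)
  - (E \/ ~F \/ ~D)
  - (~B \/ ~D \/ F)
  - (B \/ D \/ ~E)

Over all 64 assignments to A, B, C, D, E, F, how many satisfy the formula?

10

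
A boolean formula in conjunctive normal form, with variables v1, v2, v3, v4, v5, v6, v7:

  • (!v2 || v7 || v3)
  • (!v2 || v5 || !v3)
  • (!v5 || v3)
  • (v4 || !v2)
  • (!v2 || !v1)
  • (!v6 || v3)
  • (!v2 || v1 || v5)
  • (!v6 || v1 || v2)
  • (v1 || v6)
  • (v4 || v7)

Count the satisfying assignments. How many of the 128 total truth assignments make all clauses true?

17

Split on v2, then v1.
  v2=T, v1=T: a clause becomes empty — 0.
  v2=T, v1=F: remaining (v3,v4,v5,v6,v7) ∈ {(T,T,T,T,F); (T,T,T,T,T)} — 2.
  v2=F, v1=T: 15 of the 32 assignments to (v3,v4,v5,v6,v7) work.
  v2=F, v1=F: a clause becomes empty — 0.
Total: 0 + 2 + 15 + 0 = 17.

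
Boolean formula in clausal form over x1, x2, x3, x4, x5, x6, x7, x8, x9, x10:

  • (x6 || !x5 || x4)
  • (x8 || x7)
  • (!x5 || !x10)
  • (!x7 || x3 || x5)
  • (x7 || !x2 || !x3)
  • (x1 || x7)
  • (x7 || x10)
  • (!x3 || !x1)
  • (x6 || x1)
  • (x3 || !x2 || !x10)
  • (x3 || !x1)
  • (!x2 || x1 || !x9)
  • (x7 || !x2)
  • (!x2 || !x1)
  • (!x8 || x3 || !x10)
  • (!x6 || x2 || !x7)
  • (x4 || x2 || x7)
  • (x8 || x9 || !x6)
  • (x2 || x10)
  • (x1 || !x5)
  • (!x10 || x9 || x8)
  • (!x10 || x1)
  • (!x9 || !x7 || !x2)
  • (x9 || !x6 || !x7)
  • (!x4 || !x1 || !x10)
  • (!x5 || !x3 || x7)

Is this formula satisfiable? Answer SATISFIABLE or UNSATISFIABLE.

UNSATISFIABLE

x7 = True:
  x1 = True:
    propagation gives x3=False; an empty clause results — contradiction.
  x1 = False:
    propagation gives x6=True, x2=True, x9=False; an empty clause results — contradiction.
x7 = False:
  propagation gives x8=True, x1=True, x10=True, x5=False; an empty clause results — contradiction.
Every branch closes, so no satisfying assignment exists.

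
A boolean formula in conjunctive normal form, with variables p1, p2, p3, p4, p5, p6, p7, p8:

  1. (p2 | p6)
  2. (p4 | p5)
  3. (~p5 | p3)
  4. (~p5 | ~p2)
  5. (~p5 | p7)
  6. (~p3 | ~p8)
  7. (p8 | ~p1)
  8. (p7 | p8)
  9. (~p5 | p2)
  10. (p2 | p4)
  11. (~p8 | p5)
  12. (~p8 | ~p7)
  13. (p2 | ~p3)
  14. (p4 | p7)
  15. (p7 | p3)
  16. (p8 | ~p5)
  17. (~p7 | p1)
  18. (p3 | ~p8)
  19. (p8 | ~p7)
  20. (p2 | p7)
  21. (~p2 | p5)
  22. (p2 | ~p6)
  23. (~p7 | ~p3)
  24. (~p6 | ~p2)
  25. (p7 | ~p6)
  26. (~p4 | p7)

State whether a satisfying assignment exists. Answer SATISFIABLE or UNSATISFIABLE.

UNSATISFIABLE

p7 = True:
  propagation gives p8=False; an empty clause results — contradiction.
p7 = False:
  propagation gives p5=False, p4=True; an empty clause results — contradiction.
Every branch closes, so no satisfying assignment exists.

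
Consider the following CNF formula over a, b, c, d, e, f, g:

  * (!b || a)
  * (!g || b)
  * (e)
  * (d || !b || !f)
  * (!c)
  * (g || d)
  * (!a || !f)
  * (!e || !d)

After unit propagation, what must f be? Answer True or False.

(e) is a unit clause: e = True.
(!c) stands alone — c = False.
In (!d || !e), !e is now false; !d must hold, so d = False.
(d || g) with d = False leaves only g, so g = True.
From (b || !g) and g = True: b = True.
In (!b || a), !b is now false; a must hold, so a = True.
In (d || !f || !b), d, !b are now false; !f must hold, so f = False.

False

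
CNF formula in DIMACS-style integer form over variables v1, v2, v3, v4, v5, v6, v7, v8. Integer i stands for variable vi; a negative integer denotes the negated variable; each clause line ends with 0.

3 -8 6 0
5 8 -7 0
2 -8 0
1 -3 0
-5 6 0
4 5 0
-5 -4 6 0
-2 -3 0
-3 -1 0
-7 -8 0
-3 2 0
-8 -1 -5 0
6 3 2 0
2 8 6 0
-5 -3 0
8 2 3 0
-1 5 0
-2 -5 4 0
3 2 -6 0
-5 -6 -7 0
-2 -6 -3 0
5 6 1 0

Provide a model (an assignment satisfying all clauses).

v7 occurs only negated in the remaining clauses — set v7 = False.
Branch on v1: take v1 = False.
  then v3 is forced to False.
Set v2 = True and propagate.
The remaining clauses are satisfied by v4 = True, v5 = False, v6 = True, v8 = False.
Every clause has at least one true literal under this assignment.

v1 = False  v2 = True  v3 = False  v4 = True  v5 = False  v6 = True  v7 = False  v8 = False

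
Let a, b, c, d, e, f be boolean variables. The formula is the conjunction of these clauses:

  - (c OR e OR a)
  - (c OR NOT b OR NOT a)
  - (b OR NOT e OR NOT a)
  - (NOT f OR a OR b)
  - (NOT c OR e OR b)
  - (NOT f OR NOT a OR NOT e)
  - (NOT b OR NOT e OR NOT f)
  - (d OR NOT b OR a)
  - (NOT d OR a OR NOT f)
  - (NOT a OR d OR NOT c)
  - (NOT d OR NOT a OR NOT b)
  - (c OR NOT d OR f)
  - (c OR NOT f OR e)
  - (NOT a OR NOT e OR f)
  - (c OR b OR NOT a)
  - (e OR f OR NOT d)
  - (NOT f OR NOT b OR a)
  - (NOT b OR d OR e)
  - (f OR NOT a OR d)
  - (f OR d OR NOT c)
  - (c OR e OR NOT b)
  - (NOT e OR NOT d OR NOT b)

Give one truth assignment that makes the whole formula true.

a=F, b=F, c=F, d=F, e=T, f=F

Check each clause:
  1. (c OR a OR e) — e is true.
  2. (NOT a OR NOT b OR c) — NOT b is true.
  3. (b OR NOT e OR NOT a) — NOT a is true.
  4. (NOT f OR a OR b) — NOT f is true.
  5. (NOT c OR b OR e) — NOT c is true.
  6. (NOT f OR NOT a OR NOT e) — NOT f is true.
  7. (NOT b OR NOT f OR NOT e) — NOT f is true.
  8. (d OR a OR NOT b) — NOT b is true.
  9. (NOT d OR a OR NOT f) — NOT f is true.
  10. (NOT c OR d OR NOT a) — NOT c is true.
  11. (NOT b OR NOT d OR NOT a) — NOT d is true.
  12. (c OR f OR NOT d) — NOT d is true.
  13. (e OR c OR NOT f) — NOT f is true.
  14. (NOT a OR f OR NOT e) — NOT a is true.
  15. (c OR NOT a OR b) — NOT a is true.
  16. (NOT d OR e OR f) — NOT d is true.
  17. (NOT f OR NOT b OR a) — NOT f is true.
  18. (NOT b OR e OR d) — e is true.
  19. (NOT a OR f OR d) — NOT a is true.
  20. (f OR NOT c OR d) — NOT c is true.
  21. (e OR c OR NOT b) — e is true.
  22. (NOT d OR NOT e OR NOT b) — NOT d is true.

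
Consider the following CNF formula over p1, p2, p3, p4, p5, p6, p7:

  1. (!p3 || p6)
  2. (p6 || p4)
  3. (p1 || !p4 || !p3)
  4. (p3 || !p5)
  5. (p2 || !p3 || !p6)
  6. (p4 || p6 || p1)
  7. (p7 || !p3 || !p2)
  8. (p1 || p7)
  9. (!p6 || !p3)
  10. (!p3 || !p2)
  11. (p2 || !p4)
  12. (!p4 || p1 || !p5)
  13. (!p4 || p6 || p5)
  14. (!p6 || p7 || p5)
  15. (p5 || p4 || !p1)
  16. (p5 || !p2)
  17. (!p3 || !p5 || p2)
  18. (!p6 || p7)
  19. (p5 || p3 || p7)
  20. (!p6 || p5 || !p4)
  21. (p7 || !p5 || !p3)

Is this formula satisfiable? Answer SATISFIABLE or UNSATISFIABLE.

SATISFIABLE

p7 occurs only positively in the remaining clauses — set p7 = True.
Branch on p1: take p1 = False.
For the remaining variables, p2 = False, p3 = False, p4 = False, p5 = False, p6 = True works.
So p1 = F  p2 = F  p3 = F  p4 = F  p5 = F  p6 = T  p7 = T is a satisfying assignment.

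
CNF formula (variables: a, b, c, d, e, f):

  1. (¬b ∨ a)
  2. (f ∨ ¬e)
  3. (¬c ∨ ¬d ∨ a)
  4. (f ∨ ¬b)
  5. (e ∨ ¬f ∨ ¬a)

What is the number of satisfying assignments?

21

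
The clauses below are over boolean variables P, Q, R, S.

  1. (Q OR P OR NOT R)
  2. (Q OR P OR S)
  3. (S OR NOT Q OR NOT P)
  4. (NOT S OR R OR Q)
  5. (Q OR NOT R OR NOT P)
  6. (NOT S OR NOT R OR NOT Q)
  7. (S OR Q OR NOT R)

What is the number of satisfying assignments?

Satisfying assignments:
  P=0 Q=1 R=0 S=0
  P=0 Q=1 R=0 S=1
  P=0 Q=1 R=1 S=0
  P=1 Q=0 R=0 S=0
  P=1 Q=1 R=0 S=1
Count: 5.

5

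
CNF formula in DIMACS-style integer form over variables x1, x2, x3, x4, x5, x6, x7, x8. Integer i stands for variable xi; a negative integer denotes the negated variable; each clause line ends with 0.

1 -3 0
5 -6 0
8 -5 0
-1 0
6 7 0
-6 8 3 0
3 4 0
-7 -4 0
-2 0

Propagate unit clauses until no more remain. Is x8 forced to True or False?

True

(NOT x1) is a unit clause: x1 = False.
(NOT x3 OR x1) with x1 = False leaves only NOT x3, so x3 = False.
(x3 OR x4) with x3 = False leaves only x4, so x4 = True.
In (NOT x7 OR NOT x4), NOT x4 is now false; NOT x7 must hold, so x7 = False.
(x6 OR x7) with x7 = False leaves only x6, so x6 = True.
In (NOT x6 OR x5), NOT x6 is now false; x5 must hold, so x5 = True.
From (NOT x5 OR x8) and x5 = True: x8 = True.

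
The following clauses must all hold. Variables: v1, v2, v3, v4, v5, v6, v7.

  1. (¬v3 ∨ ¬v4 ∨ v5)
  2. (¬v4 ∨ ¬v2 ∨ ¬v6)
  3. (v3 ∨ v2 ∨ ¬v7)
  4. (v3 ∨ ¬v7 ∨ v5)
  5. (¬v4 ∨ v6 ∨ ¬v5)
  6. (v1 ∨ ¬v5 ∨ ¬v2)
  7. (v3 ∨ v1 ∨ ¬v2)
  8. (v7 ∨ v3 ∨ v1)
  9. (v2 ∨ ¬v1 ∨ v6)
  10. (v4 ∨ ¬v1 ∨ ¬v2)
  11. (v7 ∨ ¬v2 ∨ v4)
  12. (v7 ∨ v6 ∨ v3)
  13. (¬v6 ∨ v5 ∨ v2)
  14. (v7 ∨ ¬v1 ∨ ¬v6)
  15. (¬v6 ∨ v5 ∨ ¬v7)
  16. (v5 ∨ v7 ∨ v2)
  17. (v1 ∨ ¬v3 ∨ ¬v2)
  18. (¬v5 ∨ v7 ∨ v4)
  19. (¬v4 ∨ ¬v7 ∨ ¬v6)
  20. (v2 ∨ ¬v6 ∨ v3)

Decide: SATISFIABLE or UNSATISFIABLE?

SATISFIABLE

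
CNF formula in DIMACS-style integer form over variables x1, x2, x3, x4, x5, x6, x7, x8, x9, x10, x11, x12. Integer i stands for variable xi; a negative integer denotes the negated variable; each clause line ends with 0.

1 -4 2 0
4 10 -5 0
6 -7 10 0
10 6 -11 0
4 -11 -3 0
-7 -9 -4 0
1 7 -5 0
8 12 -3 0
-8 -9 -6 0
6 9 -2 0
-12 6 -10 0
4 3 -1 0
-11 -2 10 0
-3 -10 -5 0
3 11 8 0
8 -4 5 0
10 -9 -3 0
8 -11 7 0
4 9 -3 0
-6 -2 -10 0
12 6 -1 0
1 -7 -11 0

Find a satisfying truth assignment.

x1=True, x2=False, x3=False, x4=True, x5=False, x6=True, x7=False, x8=True, x9=False, x10=True, x11=False, x12=True

Check each clause:
  1. (x1 | ~x4 | x2) — x1 is true.
  2. (x10 | x4 | ~x5) — x10 is true.
  3. (x6 | ~x7 | x10) — ~x7 is true.
  4. (x6 | ~x11 | x10) — x10 is true.
  5. (x4 | ~x3 | ~x11) — ~x11 is true.
  6. (~x4 | ~x9 | ~x7) — ~x7 is true.
  7. (x1 | ~x5 | x7) — x1 is true.
  8. (x8 | x12 | ~x3) — x8 is true.
  9. (~x6 | ~x9 | ~x8) — ~x9 is true.
  10. (~x2 | x6 | x9) — x6 is true.
  11. (x6 | ~x10 | ~x12) — x6 is true.
  12. (x3 | x4 | ~x1) — x4 is true.
  13. (x10 | ~x11 | ~x2) — x10 is true.
  14. (~x5 | ~x3 | ~x10) — ~x5 is true.
  15. (x3 | x11 | x8) — x8 is true.
  16. (~x4 | x5 | x8) — x8 is true.
  17. (x10 | ~x9 | ~x3) — x10 is true.
  18. (~x11 | x7 | x8) — x8 is true.
  19. (x9 | ~x3 | x4) — x4 is true.
  20. (~x6 | ~x10 | ~x2) — ~x2 is true.
  21. (~x1 | x6 | x12) — x12 is true.
  22. (x1 | ~x7 | ~x11) — ~x7 is true.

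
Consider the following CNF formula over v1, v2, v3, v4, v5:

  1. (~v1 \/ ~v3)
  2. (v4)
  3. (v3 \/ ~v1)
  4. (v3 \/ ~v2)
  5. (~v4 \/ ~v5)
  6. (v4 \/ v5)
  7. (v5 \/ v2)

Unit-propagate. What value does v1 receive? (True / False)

False

Unit clause (v4) sets v4 = True.
(~v5 \/ ~v4): since v4 = True, the clause reduces to (~v5). v5 = False.
(v5 \/ v2) with v5 = False leaves only v2, so v2 = True.
In (v3 \/ ~v2), ~v2 is now false; v3 must hold, so v3 = True.
In (~v1 \/ ~v3), ~v3 is now false; ~v1 must hold, so v1 = False.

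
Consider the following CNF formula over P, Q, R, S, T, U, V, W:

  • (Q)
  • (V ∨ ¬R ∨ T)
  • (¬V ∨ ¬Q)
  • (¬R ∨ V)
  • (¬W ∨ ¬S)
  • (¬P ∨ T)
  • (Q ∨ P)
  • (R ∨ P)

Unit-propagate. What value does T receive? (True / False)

Unit clause (Q) sets Q = True.
In (¬V ∨ ¬Q), ¬Q is now false; ¬V must hold, so V = False.
(¬R ∨ V) with V = False leaves only ¬R, so R = False.
(R ∨ P): since R = False, the clause reduces to (P). P = True.
(T ∨ ¬P) with P = True leaves only T, so T = True.

True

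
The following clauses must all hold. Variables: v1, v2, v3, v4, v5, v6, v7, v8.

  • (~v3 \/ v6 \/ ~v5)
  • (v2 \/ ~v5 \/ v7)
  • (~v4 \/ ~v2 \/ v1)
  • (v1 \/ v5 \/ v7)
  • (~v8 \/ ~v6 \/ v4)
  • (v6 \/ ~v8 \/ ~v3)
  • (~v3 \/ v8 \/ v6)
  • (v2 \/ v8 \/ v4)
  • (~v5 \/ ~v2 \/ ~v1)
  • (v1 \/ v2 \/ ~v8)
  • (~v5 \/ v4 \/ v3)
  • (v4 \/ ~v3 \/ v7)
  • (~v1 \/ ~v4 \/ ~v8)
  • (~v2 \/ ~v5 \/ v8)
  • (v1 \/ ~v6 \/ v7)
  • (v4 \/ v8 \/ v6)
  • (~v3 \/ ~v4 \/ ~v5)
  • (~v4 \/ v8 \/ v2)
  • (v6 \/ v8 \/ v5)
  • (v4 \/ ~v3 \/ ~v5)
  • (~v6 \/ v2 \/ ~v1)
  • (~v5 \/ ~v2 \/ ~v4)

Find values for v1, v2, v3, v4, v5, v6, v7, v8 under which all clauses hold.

v1 = True  v2 = True  v3 = False  v4 = False  v5 = False  v6 = False  v7 = True  v8 = True

Check each clause:
  1. (v6 \/ ~v5 \/ ~v3) — ~v5 is true.
  2. (~v5 \/ v7 \/ v2) — v2 is true.
  3. (~v2 \/ ~v4 \/ v1) — v1 is true.
  4. (v1 \/ v7 \/ v5) — v1 is true.
  5. (v4 \/ ~v8 \/ ~v6) — ~v6 is true.
  6. (~v8 \/ ~v3 \/ v6) — ~v3 is true.
  7. (~v3 \/ v6 \/ v8) — v8 is true.
  8. (v4 \/ v2 \/ v8) — v8 is true.
  9. (~v5 \/ ~v1 \/ ~v2) — ~v5 is true.
  10. (~v8 \/ v2 \/ v1) — v1 is true.
  11. (v4 \/ v3 \/ ~v5) — ~v5 is true.
  12. (~v3 \/ v7 \/ v4) — ~v3 is true.
  13. (~v1 \/ ~v4 \/ ~v8) — ~v4 is true.
  14. (~v5 \/ v8 \/ ~v2) — v8 is true.
  15. (v7 \/ ~v6 \/ v1) — v1 is true.
  16. (v6 \/ v8 \/ v4) — v8 is true.
  17. (~v3 \/ ~v4 \/ ~v5) — ~v5 is true.
  18. (~v4 \/ v8 \/ v2) — v8 is true.
  19. (v8 \/ v6 \/ v5) — v8 is true.
  20. (~v3 \/ v4 \/ ~v5) — ~v5 is true.
  21. (v2 \/ ~v1 \/ ~v6) — v2 is true.
  22. (~v2 \/ ~v4 \/ ~v5) — ~v5 is true.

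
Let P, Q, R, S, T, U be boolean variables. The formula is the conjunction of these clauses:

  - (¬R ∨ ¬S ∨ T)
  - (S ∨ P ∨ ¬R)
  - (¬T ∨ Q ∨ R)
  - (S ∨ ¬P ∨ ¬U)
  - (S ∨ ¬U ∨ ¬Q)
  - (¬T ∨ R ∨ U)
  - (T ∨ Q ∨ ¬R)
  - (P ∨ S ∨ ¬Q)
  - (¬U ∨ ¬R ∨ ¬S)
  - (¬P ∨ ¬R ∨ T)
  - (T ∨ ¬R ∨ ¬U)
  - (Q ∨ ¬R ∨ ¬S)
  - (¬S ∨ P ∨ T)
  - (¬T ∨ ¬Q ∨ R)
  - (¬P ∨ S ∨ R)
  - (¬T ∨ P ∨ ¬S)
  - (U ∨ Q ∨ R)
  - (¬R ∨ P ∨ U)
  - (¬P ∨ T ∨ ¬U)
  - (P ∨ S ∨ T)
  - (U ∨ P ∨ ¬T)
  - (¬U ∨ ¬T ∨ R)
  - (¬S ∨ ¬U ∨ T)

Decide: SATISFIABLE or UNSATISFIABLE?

SATISFIABLE

Set P = True and propagate.
The remaining clauses are satisfied by Q = True, R = True, S = True, T = True, U = False.
Every clause has at least one true literal under this assignment.
So P = T, Q = T, R = T, S = T, T = T, U = F is a satisfying assignment.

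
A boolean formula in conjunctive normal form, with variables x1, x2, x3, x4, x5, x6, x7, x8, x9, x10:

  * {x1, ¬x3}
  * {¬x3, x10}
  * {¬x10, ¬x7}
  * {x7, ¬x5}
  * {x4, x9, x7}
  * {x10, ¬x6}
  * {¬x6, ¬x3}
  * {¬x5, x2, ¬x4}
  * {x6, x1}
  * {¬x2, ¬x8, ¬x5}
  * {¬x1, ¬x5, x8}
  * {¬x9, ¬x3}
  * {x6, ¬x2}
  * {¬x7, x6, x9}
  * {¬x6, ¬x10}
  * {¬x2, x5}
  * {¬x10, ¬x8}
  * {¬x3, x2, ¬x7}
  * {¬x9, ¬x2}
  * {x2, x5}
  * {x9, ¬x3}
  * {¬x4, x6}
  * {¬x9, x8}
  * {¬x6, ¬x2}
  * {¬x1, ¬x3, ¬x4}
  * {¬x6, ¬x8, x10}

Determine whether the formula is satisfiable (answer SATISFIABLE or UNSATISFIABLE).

SATISFIABLE

x3 occurs only negated in the remaining clauses — set x3 = False.
Set x1 = True and propagate.
Branch on x2: take x2 = False.
  then x5 is forced to True.
  then x7 is forced to True.
  then x10 is forced to False.
  then x6 is forced to False.
  then x4 is forced to False.
  then x8 is forced to True.
  then x9 is forced to True.
Every clause has at least one true literal under this assignment.
So x1 = 1, x2 = 0, x3 = 0, x4 = 0, x5 = 1, x6 = 0, x7 = 1, x8 = 1, x9 = 1, x10 = 0 is a satisfying assignment.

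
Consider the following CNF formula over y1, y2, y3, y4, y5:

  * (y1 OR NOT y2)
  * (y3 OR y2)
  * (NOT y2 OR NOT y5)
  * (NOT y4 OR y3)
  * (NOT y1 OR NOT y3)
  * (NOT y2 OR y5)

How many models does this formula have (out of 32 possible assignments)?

The models are:
  y1=F y2=F y3=T y4=F y5=F
  y1=F y2=F y3=T y4=F y5=T
  y1=F y2=F y3=T y4=T y5=F
  y1=F y2=F y3=T y4=T y5=T
That's 4 in total.

4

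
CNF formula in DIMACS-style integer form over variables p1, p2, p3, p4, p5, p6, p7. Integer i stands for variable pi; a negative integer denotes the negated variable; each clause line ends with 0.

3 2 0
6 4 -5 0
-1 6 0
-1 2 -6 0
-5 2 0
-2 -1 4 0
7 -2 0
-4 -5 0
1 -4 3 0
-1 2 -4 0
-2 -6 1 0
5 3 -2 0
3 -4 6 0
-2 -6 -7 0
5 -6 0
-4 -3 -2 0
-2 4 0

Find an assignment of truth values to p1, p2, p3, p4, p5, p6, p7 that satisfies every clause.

Try p1 = False.
Set p2 = False and propagate.
  then p3 is forced to True.
  then p5 is forced to False.
  then p6 is forced to False.
p4, p7 are now unconstrained; take p4 = True, p7 = True.
Check each clause:
  1. (p3 \/ p2) — p3 is true.
  2. (p6 \/ p4 \/ ~p5) — ~p5 is true.
  3. (p6 \/ ~p1) — ~p1 is true.
  4. (p2 \/ ~p6 \/ ~p1) — ~p6 is true.
  5. (~p5 \/ p2) — ~p5 is true.
  6. (~p1 \/ ~p2 \/ p4) — p4 is true.
  7. (p7 \/ ~p2) — ~p2 is true.
  8. (~p5 \/ ~p4) — ~p5 is true.
  9. (p3 \/ p1 \/ ~p4) — p3 is true.
  10. (p2 \/ ~p4 \/ ~p1) — ~p1 is true.
  11. (p1 \/ ~p2 \/ ~p6) — ~p6 is true.
  12. (p5 \/ ~p2 \/ p3) — p3 is true.
  13. (p6 \/ ~p4 \/ p3) — p3 is true.
  14. (~p2 \/ ~p6 \/ ~p7) — ~p6 is true.
  15. (p5 \/ ~p6) — ~p6 is true.
  16. (~p3 \/ ~p4 \/ ~p2) — ~p2 is true.
  17. (p4 \/ ~p2) — p4 is true.

p1=F  p2=F  p3=T  p4=T  p5=F  p6=F  p7=T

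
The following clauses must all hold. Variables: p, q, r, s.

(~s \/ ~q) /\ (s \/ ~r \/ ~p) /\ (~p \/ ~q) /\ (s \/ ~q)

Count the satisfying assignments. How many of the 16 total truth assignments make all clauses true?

7

Split on q, then s.
  q=T, s=T: a clause becomes empty — 0.
  q=T, s=F: a clause becomes empty — 0.
  q=F, s=T: remaining (p,r) ∈ {(F,F); (F,T); (T,F); (T,T)} — 4.
  q=F, s=F: remaining (p,r) ∈ {(F,F); (F,T); (T,F)} — 3.
Total: 0 + 0 + 4 + 3 = 7.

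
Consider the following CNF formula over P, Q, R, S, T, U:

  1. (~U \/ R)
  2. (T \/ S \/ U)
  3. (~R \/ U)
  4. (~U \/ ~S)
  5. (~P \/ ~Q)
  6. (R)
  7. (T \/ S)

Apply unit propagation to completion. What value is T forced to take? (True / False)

True

Unit clause (R) sets R = True.
In (U \/ ~R), ~R is now false; U must hold, so U = True.
(~S \/ ~U) with U = True leaves only ~S, so S = False.
In (S \/ T), S is now false; T must hold, so T = True.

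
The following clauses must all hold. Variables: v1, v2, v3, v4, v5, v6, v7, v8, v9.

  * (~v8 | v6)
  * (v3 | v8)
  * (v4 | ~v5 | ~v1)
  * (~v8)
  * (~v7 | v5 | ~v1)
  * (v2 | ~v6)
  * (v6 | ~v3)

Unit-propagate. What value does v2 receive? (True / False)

True

(~v8) is a unit clause: v8 = False.
(v3 | v8) with v8 = False leaves only v3, so v3 = True.
(v6 | ~v3) with v3 = True leaves only v6, so v6 = True.
From (v2 | ~v6) and v6 = True: v2 = True.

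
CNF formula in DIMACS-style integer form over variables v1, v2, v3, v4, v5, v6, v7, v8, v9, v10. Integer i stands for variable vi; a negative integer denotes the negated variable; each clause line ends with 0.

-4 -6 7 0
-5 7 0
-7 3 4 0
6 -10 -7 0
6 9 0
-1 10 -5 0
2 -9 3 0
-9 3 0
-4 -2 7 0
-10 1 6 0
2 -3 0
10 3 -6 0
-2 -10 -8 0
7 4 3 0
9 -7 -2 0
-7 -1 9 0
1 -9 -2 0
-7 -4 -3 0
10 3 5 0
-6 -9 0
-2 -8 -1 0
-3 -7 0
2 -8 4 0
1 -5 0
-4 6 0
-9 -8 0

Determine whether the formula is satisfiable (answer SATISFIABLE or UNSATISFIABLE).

Try v1 = False.
  then v5 is forced to False.
For the remaining variables, v2 = False, v3 = False, v4 = True, v6 = True, v7 = True, v8 = True, v9 = False, v10 = True works.
So v1 = False, v2 = False, v3 = False, v4 = True, v5 = False, v6 = True, v7 = True, v8 = True, v9 = False, v10 = True is a satisfying assignment.

SATISFIABLE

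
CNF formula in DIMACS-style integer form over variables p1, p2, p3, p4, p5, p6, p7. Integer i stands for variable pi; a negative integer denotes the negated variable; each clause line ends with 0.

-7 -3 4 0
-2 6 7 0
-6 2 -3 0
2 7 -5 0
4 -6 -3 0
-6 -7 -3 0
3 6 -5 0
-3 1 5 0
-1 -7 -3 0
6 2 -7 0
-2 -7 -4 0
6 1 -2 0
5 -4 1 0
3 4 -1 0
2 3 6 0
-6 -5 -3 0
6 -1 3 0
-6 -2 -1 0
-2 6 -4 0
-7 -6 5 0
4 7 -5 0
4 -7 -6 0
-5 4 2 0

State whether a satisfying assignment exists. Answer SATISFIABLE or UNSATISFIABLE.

SATISFIABLE

Try p1 = False.
Set p2 = False and propagate.
Try p3 = False.
  then p6 is forced to True.
For the remaining variables, p4 = True, p5 = True, p7 = True works.
So p1=0, p2=0, p3=0, p4=1, p5=1, p6=1, p7=1 is a satisfying assignment.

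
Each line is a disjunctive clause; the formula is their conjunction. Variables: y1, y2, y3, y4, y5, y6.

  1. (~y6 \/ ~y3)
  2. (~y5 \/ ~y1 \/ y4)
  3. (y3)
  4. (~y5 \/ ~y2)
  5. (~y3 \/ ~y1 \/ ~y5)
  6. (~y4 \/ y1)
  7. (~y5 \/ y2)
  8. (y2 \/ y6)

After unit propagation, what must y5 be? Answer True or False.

(y3) is a unit clause: y3 = True.
In (~y6 \/ ~y3), ~y3 is now false; ~y6 must hold, so y6 = False.
(y6 \/ y2): since y6 = False, the clause reduces to (y2). y2 = True.
(~y2 \/ ~y5) with y2 = True leaves only ~y5, so y5 = False.

False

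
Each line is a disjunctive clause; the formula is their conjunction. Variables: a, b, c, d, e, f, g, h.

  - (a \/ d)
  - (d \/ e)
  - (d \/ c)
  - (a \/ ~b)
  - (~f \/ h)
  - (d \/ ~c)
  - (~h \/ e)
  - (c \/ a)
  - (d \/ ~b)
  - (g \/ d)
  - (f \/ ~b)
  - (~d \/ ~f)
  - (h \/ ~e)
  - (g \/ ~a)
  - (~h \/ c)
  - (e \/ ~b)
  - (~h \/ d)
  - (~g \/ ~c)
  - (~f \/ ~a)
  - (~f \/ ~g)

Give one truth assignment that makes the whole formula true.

a = T, b = F, c = F, d = T, e = F, f = F, g = T, h = F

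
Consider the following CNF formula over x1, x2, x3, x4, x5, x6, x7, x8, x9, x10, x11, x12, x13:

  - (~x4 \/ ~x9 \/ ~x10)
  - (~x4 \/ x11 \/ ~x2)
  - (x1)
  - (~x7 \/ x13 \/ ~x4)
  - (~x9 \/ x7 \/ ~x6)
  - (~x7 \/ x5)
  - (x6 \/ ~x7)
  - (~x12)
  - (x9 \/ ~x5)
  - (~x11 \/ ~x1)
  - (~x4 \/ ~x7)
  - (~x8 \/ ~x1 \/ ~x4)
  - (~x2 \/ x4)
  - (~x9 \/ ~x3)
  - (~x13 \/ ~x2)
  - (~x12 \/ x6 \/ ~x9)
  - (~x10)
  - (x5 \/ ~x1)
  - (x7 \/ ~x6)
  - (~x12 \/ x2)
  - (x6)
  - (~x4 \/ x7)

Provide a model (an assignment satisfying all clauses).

x1 = 1, x2 = 0, x3 = 0, x4 = 0, x5 = 1, x6 = 1, x7 = 1, x8 = 1, x9 = 1, x10 = 0, x11 = 0, x12 = 0, x13 = 0

Check each clause:
  1. (~x10 \/ ~x9 \/ ~x4) — ~x4 is true.
  2. (~x2 \/ ~x4 \/ x11) — ~x4 is true.
  3. (x1) — x1 is true.
  4. (x13 \/ ~x7 \/ ~x4) — ~x4 is true.
  5. (~x9 \/ ~x6 \/ x7) — x7 is true.
  6. (x5 \/ ~x7) — x5 is true.
  7. (~x7 \/ x6) — x6 is true.
  8. (~x12) — ~x12 is true.
  9. (x9 \/ ~x5) — x9 is true.
  10. (~x11 \/ ~x1) — ~x11 is true.
  11. (~x4 \/ ~x7) — ~x4 is true.
  12. (~x1 \/ ~x4 \/ ~x8) — ~x4 is true.
  13. (~x2 \/ x4) — ~x2 is true.
  14. (~x3 \/ ~x9) — ~x3 is true.
  15. (~x2 \/ ~x13) — ~x13 is true.
  16. (~x9 \/ x6 \/ ~x12) — ~x12 is true.
  17. (~x10) — ~x10 is true.
  18. (x5 \/ ~x1) — x5 is true.
  19. (x7 \/ ~x6) — x7 is true.
  20. (x2 \/ ~x12) — ~x12 is true.
  21. (x6) — x6 is true.
  22. (x7 \/ ~x4) — ~x4 is true.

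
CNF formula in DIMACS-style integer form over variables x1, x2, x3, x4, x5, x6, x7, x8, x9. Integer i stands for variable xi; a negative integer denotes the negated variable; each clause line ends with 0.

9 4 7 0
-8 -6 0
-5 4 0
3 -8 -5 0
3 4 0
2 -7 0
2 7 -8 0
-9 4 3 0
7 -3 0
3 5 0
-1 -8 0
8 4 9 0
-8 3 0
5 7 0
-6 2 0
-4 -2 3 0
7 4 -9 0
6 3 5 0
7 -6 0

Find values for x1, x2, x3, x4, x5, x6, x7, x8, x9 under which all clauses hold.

x1=False, x2=True, x3=True, x4=True, x5=True, x6=False, x7=True, x8=False, x9=True

x1 occurs only negated in the remaining clauses — set x1 = False.
Try x2 = True.
Set x3 = True and propagate.
  then x7 is forced to True.
Try x4 = True.
For the remaining variables, x5 = True, x6 = False, x8 = False, x9 = True works.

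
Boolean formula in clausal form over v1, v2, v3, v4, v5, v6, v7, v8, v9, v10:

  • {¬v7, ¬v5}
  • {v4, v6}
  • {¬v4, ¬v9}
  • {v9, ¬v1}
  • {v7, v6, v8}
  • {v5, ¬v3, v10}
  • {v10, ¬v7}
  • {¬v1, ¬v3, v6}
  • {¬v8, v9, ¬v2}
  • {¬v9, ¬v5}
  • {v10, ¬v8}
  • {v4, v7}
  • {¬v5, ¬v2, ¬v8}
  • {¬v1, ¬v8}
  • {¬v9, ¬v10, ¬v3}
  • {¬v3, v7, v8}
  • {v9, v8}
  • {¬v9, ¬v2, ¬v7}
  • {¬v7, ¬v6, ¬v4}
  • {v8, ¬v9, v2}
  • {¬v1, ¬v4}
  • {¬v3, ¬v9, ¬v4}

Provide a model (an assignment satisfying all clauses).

v1 occurs only negated in the remaining clauses — set v1 = False.
Set v2 = False and propagate.
The remaining clauses are satisfied by v3 = True, v4 = True, v5 = False, v6 = False, v7 = True, v8 = True, v9 = False, v10 = True.
Every clause has at least one true literal under this assignment.
Check each clause:
  1. {¬v7, ¬v5} — ¬v5 is true.
  2. {v6, v4} — v4 is true.
  3. {¬v9, ¬v4} — ¬v9 is true.
  4. {v9, ¬v1} — ¬v1 is true.
  5. {v8, v6, v7} — v8 is true.
  6. {v10, v5, ¬v3} — v10 is true.
  7. {v10, ¬v7} — v10 is true.
  8. {¬v3, ¬v1, v6} — ¬v1 is true.
  9. {v9, ¬v2, ¬v8} — ¬v2 is true.
  10. {¬v5, ¬v9} — ¬v5 is true.
  11. {¬v8, v10} — v10 is true.
  12. {v7, v4} — v4 is true.
  13. {¬v8, ¬v5, ¬v2} — ¬v5 is true.
  14. {¬v1, ¬v8} — ¬v1 is true.
  15. {¬v3, ¬v10, ¬v9} — ¬v9 is true.
  16. {¬v3, v7, v8} — v8 is true.
  17. {v8, v9} — v8 is true.
  18. {¬v7, ¬v9, ¬v2} — ¬v2 is true.
  19. {¬v7, ¬v4, ¬v6} — ¬v6 is true.
  20. {v2, ¬v9, v8} — v8 is true.
  21. {¬v1, ¬v4} — ¬v1 is true.
  22. {¬v3, ¬v4, ¬v9} — ¬v9 is true.

v1 = F, v2 = F, v3 = T, v4 = T, v5 = F, v6 = F, v7 = T, v8 = T, v9 = F, v10 = T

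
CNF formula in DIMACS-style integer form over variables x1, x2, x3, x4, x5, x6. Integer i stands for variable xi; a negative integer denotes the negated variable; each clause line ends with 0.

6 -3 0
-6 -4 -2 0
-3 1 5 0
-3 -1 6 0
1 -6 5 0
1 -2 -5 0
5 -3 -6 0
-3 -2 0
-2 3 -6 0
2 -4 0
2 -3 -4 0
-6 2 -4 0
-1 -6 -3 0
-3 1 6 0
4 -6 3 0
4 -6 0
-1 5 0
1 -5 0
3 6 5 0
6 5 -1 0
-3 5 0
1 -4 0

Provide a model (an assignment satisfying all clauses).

x1=True, x2=False, x3=False, x4=False, x5=True, x6=False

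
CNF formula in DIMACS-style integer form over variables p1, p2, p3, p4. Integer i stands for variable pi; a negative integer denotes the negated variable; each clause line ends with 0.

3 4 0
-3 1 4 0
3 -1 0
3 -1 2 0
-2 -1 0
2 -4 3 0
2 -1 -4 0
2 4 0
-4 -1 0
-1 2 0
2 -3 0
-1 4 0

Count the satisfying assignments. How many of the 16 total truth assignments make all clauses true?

2

Satisfying assignments:
  p1=F p2=T p3=F p4=T
  p1=F p2=T p3=T p4=T
Count: 2.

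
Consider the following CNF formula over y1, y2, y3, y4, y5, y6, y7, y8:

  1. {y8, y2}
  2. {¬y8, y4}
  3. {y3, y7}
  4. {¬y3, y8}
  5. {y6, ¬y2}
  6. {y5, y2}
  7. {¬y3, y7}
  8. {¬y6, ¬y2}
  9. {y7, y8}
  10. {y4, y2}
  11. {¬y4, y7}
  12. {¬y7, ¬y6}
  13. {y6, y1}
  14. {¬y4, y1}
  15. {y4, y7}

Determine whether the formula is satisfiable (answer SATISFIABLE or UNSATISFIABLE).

Pure literal: y1 appears only positively; assign y1 = True.
y5 occurs only positively in the remaining clauses — set y5 = True.
Branch on y2: take y2 = False.
  then y8 is forced to True.
  then y4 is forced to True.
  then y7 is forced to True.
  then y6 is forced to False.
y3 is now unconstrained; take y3 = True.
So y1=True, y2=False, y3=True, y4=True, y5=True, y6=False, y7=True, y8=True is a satisfying assignment.

SATISFIABLE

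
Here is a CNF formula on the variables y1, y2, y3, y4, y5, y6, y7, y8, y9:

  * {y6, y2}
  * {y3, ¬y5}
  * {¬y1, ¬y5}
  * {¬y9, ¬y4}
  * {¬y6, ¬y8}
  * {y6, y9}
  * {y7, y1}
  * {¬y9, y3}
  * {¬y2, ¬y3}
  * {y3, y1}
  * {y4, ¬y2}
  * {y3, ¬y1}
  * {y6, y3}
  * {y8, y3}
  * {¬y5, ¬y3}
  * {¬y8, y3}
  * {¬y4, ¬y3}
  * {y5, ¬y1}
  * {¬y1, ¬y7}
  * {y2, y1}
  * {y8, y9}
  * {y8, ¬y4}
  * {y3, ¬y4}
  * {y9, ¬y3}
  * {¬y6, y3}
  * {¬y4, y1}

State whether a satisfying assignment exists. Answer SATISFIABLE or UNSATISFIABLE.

UNSATISFIABLE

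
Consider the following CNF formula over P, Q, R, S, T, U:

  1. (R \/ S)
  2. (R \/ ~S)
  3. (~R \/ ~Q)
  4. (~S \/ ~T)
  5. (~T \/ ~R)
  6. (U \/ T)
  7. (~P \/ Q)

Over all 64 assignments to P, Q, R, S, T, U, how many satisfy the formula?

2

The models are:
  P=0 Q=0 R=1 S=0 T=0 U=1
  P=0 Q=0 R=1 S=1 T=0 U=1
Count: 2.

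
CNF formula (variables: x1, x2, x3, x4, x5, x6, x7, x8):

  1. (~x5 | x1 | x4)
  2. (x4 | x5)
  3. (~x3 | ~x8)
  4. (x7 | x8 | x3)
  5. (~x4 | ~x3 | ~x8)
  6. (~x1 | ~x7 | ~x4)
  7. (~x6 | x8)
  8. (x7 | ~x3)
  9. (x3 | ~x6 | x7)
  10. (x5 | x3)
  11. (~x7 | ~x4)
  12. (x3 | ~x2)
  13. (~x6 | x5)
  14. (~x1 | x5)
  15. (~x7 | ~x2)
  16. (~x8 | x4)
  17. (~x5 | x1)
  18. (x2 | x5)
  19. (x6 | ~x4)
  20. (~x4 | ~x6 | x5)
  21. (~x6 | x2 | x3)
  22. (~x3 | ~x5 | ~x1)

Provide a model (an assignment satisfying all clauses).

x1 = T  x2 = F  x3 = F  x4 = F  x5 = T  x6 = F  x7 = T  x8 = F

Set x1 = True and propagate.
  then x5 is forced to True.
  then x3 is forced to False.
  then x2 is forced to False.
  then x6 is forced to False.
  then x4 is forced to False.
  then x8 is forced to False.
  then x7 is forced to True.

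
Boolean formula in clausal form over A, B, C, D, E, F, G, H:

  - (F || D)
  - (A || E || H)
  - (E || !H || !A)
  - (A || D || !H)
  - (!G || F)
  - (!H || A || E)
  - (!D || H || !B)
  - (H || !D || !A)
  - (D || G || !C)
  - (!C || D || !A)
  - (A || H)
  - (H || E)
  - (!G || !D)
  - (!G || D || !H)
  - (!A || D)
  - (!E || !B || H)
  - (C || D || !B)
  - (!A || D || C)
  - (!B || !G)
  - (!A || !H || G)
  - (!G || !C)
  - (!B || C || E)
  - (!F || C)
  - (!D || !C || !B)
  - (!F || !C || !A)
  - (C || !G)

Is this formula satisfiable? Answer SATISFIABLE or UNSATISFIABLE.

SATISFIABLE

Try A = False.
  then H is forced to True.
  then D is forced to True.
  then E is forced to True.
  then G is forced to False.
For the remaining variables, B = True, C = False, F = False works.
Every clause has at least one true literal under this assignment.
So A=F, B=T, C=F, D=T, E=T, F=F, G=F, H=T is a satisfying assignment.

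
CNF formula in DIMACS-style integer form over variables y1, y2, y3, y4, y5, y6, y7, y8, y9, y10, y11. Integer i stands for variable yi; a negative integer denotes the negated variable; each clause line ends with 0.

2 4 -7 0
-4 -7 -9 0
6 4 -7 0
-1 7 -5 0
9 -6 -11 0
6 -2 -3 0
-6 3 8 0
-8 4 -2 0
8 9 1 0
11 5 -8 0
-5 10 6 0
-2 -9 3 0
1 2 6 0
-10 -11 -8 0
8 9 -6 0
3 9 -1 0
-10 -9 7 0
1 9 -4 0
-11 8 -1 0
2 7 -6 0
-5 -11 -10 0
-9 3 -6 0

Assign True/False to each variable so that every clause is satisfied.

y1 = False, y2 = True, y3 = True, y4 = False, y5 = True, y6 = True, y7 = True, y8 = False, y9 = True, y10 = True, y11 = False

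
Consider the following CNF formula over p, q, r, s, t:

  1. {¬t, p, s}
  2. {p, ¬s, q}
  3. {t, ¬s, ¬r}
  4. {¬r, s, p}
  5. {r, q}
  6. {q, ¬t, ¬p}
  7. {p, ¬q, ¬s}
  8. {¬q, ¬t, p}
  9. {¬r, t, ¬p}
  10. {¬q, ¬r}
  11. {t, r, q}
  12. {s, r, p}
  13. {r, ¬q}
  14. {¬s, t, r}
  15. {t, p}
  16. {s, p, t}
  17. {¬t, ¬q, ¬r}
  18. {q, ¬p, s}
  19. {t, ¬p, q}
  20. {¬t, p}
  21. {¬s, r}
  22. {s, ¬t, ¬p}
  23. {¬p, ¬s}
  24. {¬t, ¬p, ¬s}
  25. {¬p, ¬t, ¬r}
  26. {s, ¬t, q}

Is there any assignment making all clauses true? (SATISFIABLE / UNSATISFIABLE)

UNSATISFIABLE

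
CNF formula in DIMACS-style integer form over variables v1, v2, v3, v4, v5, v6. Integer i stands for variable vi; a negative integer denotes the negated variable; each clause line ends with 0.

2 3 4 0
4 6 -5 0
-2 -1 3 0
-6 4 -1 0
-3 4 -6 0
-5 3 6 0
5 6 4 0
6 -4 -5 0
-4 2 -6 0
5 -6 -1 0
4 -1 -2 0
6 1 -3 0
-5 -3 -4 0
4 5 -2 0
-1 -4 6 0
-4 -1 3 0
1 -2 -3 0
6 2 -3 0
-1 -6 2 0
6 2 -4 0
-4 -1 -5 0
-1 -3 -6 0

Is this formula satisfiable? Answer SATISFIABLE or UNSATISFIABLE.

Try v1 = False.
Branch on v2: take v2 = True.
  then v3 is forced to False.
For the remaining variables, v4 = True, v5 = False, v6 = False works.
So v1=F  v2=T  v3=F  v4=T  v5=F  v6=F is a satisfying assignment.

SATISFIABLE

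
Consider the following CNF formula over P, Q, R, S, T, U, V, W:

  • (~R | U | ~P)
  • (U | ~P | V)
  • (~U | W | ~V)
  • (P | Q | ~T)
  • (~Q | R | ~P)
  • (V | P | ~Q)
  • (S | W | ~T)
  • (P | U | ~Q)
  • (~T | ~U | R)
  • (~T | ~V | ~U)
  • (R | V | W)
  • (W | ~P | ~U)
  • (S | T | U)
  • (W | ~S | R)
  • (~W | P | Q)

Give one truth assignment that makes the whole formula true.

P = True  Q = False  R = False  S = True  T = False  U = True  V = False  W = True

Branch on P: take P = True.
Branch on Q: take Q = False.
Branch on R: take R = False.
For the remaining variables, S = True, T = False, U = True, V = False, W = True works.
Check each clause:
  1. (~P | U | ~R) — ~R is true.
  2. (V | ~P | U) — U is true.
  3. (~V | W | ~U) — W is true.
  4. (P | ~T | Q) — P is true.
  5. (R | ~Q | ~P) — ~Q is true.
  6. (V | ~Q | P) — P is true.
  7. (W | ~T | S) — W is true.
  8. (P | U | ~Q) — P is true.
  9. (~U | ~T | R) — ~T is true.
  10. (~V | ~T | ~U) — ~V is true.
  11. (R | V | W) — W is true.
  12. (~P | ~U | W) — W is true.
  13. (S | T | U) — S is true.
  14. (W | ~S | R) — W is true.
  15. (~W | Q | P) — P is true.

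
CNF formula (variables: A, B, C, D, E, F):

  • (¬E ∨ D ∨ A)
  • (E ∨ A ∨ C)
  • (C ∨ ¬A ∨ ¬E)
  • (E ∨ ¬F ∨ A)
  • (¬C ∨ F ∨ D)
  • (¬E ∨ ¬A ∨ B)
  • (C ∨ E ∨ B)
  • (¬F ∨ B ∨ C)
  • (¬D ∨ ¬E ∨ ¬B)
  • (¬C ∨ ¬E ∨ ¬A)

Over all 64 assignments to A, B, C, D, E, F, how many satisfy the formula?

Split on E, then A.
  E=T, A=T: a clause becomes empty — 0.
  E=T, A=F: remaining (B,C,D,F) ∈ {(F,F,T,F); (F,T,T,F); (F,T,T,T)} — 3.
  E=F, A=T: 10 of the 16 assignments to (B,C,D,F) work.
  E=F, A=F: remaining (B,C,D,F) ∈ {(F,T,T,F); (T,T,T,F)} — 2.
Total: 0 + 3 + 10 + 2 = 15.

15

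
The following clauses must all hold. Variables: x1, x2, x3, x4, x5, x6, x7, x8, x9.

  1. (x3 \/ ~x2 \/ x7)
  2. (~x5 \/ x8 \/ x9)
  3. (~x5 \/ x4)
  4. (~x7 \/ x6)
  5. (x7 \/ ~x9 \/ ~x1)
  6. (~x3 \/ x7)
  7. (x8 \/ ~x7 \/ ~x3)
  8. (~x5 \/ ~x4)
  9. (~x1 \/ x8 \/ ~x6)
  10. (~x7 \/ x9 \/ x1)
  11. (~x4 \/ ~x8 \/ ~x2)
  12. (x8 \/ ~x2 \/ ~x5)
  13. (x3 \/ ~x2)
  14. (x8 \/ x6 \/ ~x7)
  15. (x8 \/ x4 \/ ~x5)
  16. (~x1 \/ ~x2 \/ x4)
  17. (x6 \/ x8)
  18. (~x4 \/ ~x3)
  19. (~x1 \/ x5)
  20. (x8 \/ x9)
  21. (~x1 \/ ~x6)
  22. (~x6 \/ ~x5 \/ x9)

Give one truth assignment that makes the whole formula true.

x1=0, x2=0, x3=0, x4=1, x5=0, x6=1, x7=1, x8=0, x9=1

Check each clause:
  1. (x3 \/ ~x2 \/ x7) — ~x2 is true.
  2. (x9 \/ ~x5 \/ x8) — x9 is true.
  3. (~x5 \/ x4) — ~x5 is true.
  4. (~x7 \/ x6) — x6 is true.
  5. (~x1 \/ x7 \/ ~x9) — x7 is true.
  6. (x7 \/ ~x3) — ~x3 is true.
  7. (x8 \/ ~x7 \/ ~x3) — ~x3 is true.
  8. (~x5 \/ ~x4) — ~x5 is true.
  9. (x8 \/ ~x6 \/ ~x1) — ~x1 is true.
  10. (~x7 \/ x1 \/ x9) — x9 is true.
  11. (~x8 \/ ~x4 \/ ~x2) — ~x8 is true.
  12. (x8 \/ ~x2 \/ ~x5) — ~x5 is true.
  13. (x3 \/ ~x2) — ~x2 is true.
  14. (~x7 \/ x8 \/ x6) — x6 is true.
  15. (~x5 \/ x8 \/ x4) — ~x5 is true.
  16. (x4 \/ ~x1 \/ ~x2) — x4 is true.
  17. (x8 \/ x6) — x6 is true.
  18. (~x4 \/ ~x3) — ~x3 is true.
  19. (x5 \/ ~x1) — ~x1 is true.
  20. (x8 \/ x9) — x9 is true.
  21. (~x1 \/ ~x6) — ~x1 is true.
  22. (~x5 \/ ~x6 \/ x9) — x9 is true.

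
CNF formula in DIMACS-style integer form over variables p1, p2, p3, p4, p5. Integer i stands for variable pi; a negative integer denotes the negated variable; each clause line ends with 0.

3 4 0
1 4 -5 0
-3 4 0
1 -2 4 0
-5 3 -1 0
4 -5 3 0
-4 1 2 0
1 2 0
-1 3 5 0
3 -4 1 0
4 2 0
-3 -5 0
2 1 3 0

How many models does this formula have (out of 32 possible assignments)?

3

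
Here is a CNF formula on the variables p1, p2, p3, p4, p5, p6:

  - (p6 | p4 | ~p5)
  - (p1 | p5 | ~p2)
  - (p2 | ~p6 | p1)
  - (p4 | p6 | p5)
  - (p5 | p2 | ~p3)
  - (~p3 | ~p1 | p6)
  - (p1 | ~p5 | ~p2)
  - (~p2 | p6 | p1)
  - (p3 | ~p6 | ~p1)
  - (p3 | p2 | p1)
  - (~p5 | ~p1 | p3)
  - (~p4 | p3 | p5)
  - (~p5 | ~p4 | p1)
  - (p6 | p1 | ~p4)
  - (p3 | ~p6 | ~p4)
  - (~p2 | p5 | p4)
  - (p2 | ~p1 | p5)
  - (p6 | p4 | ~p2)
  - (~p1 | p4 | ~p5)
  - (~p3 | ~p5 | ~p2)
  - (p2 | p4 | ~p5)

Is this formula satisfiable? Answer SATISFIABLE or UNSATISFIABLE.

Try p1 = True.
Set p2 = True and propagate.
Try p3 = True.
  then p6 is forced to True.
  then p5 is forced to False.
  then p4 is forced to True.
So p1=T, p2=T, p3=T, p4=T, p5=F, p6=T is a satisfying assignment.

SATISFIABLE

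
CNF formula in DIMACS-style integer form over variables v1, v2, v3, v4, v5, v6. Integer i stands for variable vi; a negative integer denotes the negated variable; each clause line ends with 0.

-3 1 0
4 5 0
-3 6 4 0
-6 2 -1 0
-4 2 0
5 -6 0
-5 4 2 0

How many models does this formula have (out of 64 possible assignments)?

Split on v4, then v2.
  v4=1, v2=1: 9 of the 16 assignments to (v1,v3,v5,v6) work.
  v4=1, v2=0: a clause becomes empty — 0.
  v4=0, v2=1: 5 of the 16 assignments to (v1,v3,v5,v6) work.
  v4=0, v2=0: a clause becomes empty — 0.
Total: 9 + 0 + 5 + 0 = 14.

14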